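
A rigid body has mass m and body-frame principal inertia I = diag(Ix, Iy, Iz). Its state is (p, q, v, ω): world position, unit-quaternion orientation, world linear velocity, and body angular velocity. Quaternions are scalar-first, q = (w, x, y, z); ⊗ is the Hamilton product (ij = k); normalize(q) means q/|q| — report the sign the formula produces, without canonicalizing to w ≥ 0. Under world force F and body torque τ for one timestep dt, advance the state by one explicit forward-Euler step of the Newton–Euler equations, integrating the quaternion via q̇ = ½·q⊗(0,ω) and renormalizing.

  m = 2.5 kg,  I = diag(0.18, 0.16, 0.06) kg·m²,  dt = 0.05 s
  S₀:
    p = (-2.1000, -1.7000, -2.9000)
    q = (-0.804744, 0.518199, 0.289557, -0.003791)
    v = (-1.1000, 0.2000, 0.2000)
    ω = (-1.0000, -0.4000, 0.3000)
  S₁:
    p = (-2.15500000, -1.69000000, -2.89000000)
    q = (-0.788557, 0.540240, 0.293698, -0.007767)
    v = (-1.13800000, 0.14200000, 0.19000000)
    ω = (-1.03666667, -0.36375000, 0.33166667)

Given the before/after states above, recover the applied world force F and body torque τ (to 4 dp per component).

F = (-1.9000, -2.9000, -0.5000)
τ = (-0.1200, 0.0800, 0.0300)

ω₁ − ω₀ = (-0.03666667, 0.03625000, 0.03166667)
precession coupling = (0.0120, -0.0360, -0.0080)
applied torque τ = (-0.1200, 0.0800, 0.0300)
Δv = v₁−v₀ = (-0.03800000, -0.05800000, -0.01000000)
applied force F = (-1.9000, -2.9000, -0.5000)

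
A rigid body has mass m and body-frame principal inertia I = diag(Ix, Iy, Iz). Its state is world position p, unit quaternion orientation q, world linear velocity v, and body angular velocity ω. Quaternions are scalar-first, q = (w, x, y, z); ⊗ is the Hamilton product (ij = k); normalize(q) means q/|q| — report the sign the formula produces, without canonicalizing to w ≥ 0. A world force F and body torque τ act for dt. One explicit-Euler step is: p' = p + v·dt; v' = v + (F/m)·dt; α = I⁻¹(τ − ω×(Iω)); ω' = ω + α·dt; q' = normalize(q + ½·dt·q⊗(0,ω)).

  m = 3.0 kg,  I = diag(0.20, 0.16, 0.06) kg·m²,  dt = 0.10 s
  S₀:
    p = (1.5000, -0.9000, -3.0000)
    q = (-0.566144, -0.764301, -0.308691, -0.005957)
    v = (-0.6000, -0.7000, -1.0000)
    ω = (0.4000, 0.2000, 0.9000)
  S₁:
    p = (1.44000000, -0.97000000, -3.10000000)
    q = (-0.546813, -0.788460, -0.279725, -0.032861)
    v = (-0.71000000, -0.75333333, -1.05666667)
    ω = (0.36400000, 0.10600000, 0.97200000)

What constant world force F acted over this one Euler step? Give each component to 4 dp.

velocity change Δv = (-0.11000000, -0.05333333, -0.05666667)
F = m·Δv/dt = (-3.3000, -1.6000, -1.7000)

F = (-3.3000, -1.6000, -1.7000)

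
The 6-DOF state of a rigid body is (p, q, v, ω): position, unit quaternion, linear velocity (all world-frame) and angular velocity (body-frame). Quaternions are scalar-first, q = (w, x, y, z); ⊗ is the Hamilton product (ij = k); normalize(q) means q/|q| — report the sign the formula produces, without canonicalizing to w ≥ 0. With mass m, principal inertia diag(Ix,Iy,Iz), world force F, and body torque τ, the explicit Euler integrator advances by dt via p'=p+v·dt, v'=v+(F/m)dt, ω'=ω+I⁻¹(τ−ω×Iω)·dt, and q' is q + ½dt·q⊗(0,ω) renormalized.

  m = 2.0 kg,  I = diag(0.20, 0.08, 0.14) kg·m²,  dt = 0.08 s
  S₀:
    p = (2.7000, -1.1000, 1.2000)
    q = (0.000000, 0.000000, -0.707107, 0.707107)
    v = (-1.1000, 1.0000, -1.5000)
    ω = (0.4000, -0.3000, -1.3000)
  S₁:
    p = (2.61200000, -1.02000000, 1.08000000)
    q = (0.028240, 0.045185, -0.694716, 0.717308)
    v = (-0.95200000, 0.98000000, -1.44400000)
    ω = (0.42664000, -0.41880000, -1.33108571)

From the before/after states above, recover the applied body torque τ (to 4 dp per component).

τ = (0.0900, -0.1500, -0.0400)

ω₁ − ω₀ = (0.02664000, -0.11880000, -0.03108571)
applied torque τ = (0.0900, -0.1500, -0.0400)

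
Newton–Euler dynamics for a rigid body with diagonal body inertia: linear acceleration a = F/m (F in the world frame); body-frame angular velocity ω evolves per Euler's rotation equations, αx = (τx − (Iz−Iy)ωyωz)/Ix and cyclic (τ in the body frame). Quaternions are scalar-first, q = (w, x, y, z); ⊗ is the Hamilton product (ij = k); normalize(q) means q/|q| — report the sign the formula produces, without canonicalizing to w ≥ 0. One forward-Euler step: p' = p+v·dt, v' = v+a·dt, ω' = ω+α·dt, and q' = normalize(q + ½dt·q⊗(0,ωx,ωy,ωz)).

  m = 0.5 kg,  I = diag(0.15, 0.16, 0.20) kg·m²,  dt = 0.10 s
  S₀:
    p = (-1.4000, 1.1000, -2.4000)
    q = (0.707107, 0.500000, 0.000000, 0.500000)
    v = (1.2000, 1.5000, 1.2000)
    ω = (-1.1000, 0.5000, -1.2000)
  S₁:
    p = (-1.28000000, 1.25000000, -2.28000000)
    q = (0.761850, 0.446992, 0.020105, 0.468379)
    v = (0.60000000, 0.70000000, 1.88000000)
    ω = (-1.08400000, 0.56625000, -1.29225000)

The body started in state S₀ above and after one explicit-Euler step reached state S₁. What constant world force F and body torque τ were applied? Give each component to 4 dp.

ω₁ − ω₀ = (0.01600000, 0.06625000, -0.09225000)
gyro term ω₀×Iω₀ = (-0.0240, -0.0660, -0.0055)
applied torque τ = (0.0000, 0.0400, -0.1900)
velocity change Δv = (-0.60000000, -0.80000000, 0.68000000)
applied force F = (-3.0000, -4.0000, 3.4000)

F = (-3.0000, -4.0000, 3.4000)
τ = (0.0000, 0.0400, -0.1900)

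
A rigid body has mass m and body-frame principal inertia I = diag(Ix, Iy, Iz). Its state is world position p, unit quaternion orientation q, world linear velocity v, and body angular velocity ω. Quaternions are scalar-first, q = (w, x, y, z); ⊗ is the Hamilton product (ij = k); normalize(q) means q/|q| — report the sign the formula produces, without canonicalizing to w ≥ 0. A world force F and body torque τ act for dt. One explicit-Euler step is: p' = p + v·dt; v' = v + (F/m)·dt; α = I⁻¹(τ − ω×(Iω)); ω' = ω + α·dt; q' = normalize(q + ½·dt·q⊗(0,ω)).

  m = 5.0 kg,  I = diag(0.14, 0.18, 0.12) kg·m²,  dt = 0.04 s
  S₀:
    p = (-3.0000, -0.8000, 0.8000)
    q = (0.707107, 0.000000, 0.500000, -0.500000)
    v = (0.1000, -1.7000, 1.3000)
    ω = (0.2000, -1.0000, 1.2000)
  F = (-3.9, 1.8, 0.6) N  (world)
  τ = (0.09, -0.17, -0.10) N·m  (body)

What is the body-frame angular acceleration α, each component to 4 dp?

gyro term ω×Iω = (0.0720, 0.0048, -0.0080)
α = I⁻¹(τ − ω×Iω) = (0.1286, -0.9711, -0.7667)

α = (0.1286, -0.9711, -0.7667)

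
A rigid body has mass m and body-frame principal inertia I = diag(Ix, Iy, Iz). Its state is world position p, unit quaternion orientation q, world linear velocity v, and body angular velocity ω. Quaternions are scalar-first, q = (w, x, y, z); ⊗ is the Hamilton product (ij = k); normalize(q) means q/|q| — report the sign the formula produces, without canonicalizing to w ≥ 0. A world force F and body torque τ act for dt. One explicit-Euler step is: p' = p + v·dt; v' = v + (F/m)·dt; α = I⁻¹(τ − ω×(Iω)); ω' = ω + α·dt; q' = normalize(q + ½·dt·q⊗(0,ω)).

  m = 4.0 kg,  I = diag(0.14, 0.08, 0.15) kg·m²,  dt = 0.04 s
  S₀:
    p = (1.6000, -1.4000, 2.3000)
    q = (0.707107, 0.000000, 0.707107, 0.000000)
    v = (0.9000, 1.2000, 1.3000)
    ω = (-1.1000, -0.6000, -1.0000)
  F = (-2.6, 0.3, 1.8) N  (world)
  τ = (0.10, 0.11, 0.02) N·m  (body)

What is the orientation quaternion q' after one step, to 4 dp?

q⊗(0,ω) = (0.4242642, -1.4849247, -0.4242642, 0.0707107)
q' = normalize(q + ½dt·q⊗(0,ω)) = (0.7152, -0.0297, 0.6983, 0.0014)

q' = (0.7152, -0.0297, 0.6983, 0.0014)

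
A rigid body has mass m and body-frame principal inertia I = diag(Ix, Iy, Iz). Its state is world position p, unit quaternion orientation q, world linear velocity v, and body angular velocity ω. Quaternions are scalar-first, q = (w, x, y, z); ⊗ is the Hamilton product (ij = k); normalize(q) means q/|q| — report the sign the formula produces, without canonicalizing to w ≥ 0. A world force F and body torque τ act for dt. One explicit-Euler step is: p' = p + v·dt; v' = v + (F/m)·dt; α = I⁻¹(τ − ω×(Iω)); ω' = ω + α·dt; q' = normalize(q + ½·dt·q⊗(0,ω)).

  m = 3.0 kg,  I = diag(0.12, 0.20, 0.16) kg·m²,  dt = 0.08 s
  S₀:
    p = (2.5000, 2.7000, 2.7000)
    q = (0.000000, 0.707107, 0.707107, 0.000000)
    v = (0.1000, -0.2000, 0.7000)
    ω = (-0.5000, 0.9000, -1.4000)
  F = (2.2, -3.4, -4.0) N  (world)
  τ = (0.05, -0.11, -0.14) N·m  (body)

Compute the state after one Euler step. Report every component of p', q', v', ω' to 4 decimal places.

α = I⁻¹(τ − ω×Iω) = (-0.0033, -0.4100, -0.6500)
ω + α·dt = (-0.5003, 0.8672, -1.4520)
q⊗(0,ω) = (-0.2828428, -0.9899498, 0.9899498, 0.9899498)
updated quaternion q' = (-0.0113, 0.6659, 0.7449, 0.0395)
a = (0.7333, -1.1333, -1.3333)
p + v·dt = (2.5080, 2.6840, 2.7560)
v' = v + a·dt = (0.1587, -0.2907, 0.5933)

p' = (2.5080, 2.6840, 2.7560)
q' = (-0.0113, 0.6659, 0.7449, 0.0395)
v' = (0.1587, -0.2907, 0.5933)
ω' = (-0.5003, 0.8672, -1.4520)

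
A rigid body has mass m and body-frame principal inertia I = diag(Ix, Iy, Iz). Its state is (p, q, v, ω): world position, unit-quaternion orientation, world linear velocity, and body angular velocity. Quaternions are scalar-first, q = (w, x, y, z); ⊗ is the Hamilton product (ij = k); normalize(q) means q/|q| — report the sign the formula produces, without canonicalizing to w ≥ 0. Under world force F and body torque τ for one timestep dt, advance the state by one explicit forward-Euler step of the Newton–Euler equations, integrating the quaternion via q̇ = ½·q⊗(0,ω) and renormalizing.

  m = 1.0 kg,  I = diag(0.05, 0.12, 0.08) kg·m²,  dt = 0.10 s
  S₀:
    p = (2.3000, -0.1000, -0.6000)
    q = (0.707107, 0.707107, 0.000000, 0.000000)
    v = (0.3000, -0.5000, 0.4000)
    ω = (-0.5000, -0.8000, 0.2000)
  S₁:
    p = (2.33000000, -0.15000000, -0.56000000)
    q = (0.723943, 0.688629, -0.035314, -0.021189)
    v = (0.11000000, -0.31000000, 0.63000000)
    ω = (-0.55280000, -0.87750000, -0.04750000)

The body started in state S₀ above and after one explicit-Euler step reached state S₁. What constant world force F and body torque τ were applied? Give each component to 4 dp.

velocity change Δv = (-0.19000000, 0.19000000, 0.23000000)
F = m·Δv/dt = (-1.9000, 1.9000, 2.3000)
ω₁ − ω₀ = (-0.05280000, -0.07750000, -0.24750000)
applied torque τ = (-0.0200, -0.0900, -0.1700)

F = (-1.9000, 1.9000, 2.3000)
τ = (-0.0200, -0.0900, -0.1700)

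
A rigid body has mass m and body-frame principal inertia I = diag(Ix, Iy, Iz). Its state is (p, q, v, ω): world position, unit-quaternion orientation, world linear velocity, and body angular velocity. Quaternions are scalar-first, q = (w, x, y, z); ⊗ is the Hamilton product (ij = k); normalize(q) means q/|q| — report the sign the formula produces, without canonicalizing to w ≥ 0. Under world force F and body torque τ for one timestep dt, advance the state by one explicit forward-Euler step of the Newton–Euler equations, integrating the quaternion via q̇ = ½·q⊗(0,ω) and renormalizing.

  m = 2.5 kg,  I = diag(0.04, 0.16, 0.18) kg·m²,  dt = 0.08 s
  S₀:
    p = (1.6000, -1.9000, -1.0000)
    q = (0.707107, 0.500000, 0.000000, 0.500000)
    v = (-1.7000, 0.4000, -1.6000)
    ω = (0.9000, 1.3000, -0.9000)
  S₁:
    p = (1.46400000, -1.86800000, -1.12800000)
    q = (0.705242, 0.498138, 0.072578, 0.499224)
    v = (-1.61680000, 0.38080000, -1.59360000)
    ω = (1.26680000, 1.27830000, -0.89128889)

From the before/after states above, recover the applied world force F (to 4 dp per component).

Δv = v₁−v₀ = (0.08320000, -0.01920000, 0.00640000)
F = m·Δv/dt = (2.6000, -0.6000, 0.2000)

F = (2.6000, -0.6000, 0.2000)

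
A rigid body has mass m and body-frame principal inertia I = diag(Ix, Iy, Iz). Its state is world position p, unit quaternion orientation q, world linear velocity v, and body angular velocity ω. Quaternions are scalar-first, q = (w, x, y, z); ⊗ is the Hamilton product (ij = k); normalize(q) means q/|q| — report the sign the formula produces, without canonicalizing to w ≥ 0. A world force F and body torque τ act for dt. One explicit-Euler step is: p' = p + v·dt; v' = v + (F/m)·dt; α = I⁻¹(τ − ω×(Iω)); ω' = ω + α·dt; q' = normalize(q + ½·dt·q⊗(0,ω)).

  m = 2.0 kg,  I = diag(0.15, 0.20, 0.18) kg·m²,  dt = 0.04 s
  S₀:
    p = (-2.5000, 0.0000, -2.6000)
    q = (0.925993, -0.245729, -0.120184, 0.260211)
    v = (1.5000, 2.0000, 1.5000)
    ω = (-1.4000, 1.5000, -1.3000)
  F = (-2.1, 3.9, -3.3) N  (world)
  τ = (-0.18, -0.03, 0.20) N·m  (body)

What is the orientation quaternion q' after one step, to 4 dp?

Hamilton product q⊗(0,ω) = (0.1745297, -1.5304675, 0.7052464, -1.7406420)
updated quaternion q' = (0.9284, -0.2760, -0.1060, 0.2251)

q' = (0.9284, -0.2760, -0.1060, 0.2251)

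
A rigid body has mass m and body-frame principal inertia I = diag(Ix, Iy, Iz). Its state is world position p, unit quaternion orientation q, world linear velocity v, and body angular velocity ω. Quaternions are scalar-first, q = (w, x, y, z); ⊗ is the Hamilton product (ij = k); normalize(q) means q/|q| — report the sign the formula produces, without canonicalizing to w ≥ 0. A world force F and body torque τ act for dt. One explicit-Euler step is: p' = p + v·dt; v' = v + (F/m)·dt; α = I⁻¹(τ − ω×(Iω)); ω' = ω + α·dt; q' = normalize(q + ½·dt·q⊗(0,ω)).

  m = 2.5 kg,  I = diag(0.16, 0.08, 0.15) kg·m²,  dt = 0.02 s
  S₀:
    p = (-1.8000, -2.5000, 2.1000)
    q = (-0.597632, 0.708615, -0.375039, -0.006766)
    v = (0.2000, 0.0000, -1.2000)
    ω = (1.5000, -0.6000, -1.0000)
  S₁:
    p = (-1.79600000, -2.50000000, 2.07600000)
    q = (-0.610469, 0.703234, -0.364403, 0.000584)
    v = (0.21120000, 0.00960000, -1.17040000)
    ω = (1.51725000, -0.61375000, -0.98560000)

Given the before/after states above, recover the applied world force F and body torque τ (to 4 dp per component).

F = (1.4000, 1.2000, 3.7000)
τ = (0.1800, -0.0700, 0.1800)

v₁ − v₀ = (0.01120000, 0.00960000, 0.02960000)
m·(v₁−v₀)/dt = (1.4000, 1.2000, 3.7000)
Δω = ω₁−ω₀ = (0.01725000, -0.01375000, 0.01440000)
applied torque τ = (0.1800, -0.0700, 0.1800)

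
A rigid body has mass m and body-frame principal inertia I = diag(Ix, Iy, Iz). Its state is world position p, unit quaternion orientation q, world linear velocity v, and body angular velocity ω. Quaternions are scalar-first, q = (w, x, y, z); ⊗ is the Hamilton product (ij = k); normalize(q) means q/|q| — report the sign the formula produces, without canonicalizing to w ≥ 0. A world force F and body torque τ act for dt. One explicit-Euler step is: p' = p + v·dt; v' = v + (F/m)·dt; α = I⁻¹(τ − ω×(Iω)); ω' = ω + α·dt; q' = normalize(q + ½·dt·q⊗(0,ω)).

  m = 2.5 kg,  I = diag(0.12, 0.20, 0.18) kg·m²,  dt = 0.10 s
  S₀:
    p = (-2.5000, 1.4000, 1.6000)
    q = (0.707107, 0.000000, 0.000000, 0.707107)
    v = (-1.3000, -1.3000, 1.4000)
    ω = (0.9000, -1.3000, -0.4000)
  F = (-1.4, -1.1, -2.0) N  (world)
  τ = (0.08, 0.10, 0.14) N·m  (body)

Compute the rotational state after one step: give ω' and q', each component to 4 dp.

(τ − ω×Iω)/I = (0.7533, 0.3920, 1.2978)
new body rate ω' = (0.9753, -1.2608, -0.2702)
2q̇ = q⊗(0,ω) = (0.2828428, 1.5556354, -0.2828428, -0.2828428)
updated quaternion q' = (0.7189, 0.0775, -0.0141, 0.6907)

ω' = (0.9753, -1.2608, -0.2702)
q' = (0.7189, 0.0775, -0.0141, 0.6907)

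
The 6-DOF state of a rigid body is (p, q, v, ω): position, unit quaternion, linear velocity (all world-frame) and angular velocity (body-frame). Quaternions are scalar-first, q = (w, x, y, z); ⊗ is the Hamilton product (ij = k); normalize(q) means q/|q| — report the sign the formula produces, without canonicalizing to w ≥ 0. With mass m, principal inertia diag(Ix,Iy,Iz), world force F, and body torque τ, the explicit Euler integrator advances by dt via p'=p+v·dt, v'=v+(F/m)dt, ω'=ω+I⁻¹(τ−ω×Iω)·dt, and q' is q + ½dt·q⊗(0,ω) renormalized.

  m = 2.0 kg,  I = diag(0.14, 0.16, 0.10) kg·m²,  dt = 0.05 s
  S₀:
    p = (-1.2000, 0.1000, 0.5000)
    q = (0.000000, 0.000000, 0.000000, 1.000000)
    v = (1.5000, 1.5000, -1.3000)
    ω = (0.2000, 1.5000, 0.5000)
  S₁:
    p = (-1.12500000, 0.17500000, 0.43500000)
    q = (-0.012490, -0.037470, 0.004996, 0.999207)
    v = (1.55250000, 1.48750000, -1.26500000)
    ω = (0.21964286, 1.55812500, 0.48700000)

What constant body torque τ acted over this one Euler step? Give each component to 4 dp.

rate change Δω = (0.01964286, 0.05812500, -0.01300000)
τ = I·(Δω/dt) + ω₀×(Iω₀) = (0.0100, 0.1900, -0.0200)

τ = (0.0100, 0.1900, -0.0200)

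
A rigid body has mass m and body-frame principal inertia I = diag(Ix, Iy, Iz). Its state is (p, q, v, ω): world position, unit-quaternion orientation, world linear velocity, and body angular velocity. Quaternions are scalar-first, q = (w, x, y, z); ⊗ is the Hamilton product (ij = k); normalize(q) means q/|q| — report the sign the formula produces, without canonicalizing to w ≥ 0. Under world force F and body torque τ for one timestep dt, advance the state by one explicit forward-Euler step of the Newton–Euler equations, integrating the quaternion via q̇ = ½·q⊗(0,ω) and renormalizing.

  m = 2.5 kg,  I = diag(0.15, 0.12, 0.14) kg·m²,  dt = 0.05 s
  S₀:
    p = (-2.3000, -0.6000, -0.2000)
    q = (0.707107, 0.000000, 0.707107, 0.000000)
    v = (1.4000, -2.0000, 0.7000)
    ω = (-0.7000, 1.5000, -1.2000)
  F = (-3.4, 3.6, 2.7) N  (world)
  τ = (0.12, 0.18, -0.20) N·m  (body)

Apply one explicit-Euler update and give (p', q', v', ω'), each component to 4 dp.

p' = (-2.2300, -0.7000, -0.1650)
q' = (0.6797, -0.0335, 0.7327, -0.0088)
v' = (1.3320, -1.9280, 0.7540)
ω' = (-0.6480, 1.5715, -1.2827)

a = (-1.3600, 1.4400, 1.0800)
new position p' = (-2.2300, -0.7000, -0.1650)
new velocity v' = (1.3320, -1.9280, 0.7540)
precession coupling ω×(Iω) = (-0.0360, 0.0084, 0.0315)
(τ − ω×Iω)/I = (1.0400, 1.4300, -1.6536)
ω' = ω + α·dt = (-0.6480, 1.5715, -1.2827)
Hamilton product q⊗(0,ω) = (-1.0606605, -1.3435033, 1.0606605, -0.3535535)
q' = normalize(q + ½dt·q⊗(0,ω)) = (0.6797, -0.0335, 0.7327, -0.0088)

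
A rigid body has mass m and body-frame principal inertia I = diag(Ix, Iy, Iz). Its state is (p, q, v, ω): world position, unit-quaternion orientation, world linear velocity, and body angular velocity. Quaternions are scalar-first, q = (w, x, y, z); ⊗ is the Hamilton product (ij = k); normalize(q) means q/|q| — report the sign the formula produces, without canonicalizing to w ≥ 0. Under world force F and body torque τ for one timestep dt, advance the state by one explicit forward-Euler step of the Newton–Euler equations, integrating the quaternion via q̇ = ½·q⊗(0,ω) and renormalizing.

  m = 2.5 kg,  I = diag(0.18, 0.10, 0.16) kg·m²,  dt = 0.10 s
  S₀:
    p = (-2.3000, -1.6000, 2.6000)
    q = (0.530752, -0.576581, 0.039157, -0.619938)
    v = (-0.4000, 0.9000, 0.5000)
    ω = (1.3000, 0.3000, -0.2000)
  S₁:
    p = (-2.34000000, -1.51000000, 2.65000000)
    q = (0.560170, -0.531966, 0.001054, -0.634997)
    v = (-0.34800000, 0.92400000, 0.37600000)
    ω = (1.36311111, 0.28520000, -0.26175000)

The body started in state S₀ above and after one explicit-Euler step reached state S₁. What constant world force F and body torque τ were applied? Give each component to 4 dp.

F = (1.3000, 0.6000, -3.1000)
τ = (0.1100, -0.0200, -0.1300)

ω₁ − ω₀ = (0.06311111, -0.01480000, -0.06175000)
ω₀×(Iω₀) = (-0.0036, -0.0052, -0.0312)
I·α + gyro = (0.1100, -0.0200, -0.1300)
Δv = v₁−v₀ = (0.05200000, 0.02400000, -0.12400000)
applied force F = (1.3000, 0.6000, -3.1000)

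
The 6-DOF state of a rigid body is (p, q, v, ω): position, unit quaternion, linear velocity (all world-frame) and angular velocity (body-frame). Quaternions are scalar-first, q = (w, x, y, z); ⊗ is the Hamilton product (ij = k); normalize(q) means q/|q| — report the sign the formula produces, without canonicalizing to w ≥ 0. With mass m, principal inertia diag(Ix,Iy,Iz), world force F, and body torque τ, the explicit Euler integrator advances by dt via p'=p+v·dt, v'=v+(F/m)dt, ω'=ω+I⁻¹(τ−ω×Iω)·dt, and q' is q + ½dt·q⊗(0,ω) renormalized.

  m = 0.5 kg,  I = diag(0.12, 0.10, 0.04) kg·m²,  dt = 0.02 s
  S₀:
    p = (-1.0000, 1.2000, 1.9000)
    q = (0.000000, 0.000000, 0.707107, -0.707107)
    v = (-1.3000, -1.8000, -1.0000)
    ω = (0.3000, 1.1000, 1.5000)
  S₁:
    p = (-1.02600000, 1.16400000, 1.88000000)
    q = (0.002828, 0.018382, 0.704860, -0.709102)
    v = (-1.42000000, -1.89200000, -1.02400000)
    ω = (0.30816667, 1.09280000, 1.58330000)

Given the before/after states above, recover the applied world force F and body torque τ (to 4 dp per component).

F = (-3.0000, -2.3000, -0.6000)
τ = (-0.0500, 0.0000, 0.1600)

v₁ − v₀ = (-0.12000000, -0.09200000, -0.02400000)
F = m·Δv/dt = (-3.0000, -2.3000, -0.6000)
ω₁ − ω₀ = (0.00816667, -0.00720000, 0.08330000)
gyro term ω₀×Iω₀ = (-0.0990, 0.0360, -0.0066)
τ = I·(Δω/dt) + ω₀×(Iω₀) = (-0.0500, 0.0000, 0.1600)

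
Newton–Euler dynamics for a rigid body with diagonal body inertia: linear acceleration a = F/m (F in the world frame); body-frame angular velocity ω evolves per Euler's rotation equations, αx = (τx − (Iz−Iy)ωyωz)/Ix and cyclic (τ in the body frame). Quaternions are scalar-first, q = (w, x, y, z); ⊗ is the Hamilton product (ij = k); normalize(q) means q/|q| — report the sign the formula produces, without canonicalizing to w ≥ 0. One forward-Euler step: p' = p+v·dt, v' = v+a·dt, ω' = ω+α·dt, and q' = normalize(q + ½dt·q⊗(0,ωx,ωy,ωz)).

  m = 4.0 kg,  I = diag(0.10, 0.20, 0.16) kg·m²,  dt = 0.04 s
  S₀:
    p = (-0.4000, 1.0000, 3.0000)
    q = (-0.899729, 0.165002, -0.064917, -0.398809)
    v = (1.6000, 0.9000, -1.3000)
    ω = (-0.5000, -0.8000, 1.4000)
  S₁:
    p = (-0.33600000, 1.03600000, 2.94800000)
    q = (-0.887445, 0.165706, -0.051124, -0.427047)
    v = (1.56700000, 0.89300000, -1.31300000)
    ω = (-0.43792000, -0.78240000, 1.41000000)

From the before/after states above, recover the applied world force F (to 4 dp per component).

velocity change Δv = (-0.03300000, -0.00700000, -0.01300000)
applied force F = (-3.3000, -0.7000, -1.3000)

F = (-3.3000, -0.7000, -1.3000)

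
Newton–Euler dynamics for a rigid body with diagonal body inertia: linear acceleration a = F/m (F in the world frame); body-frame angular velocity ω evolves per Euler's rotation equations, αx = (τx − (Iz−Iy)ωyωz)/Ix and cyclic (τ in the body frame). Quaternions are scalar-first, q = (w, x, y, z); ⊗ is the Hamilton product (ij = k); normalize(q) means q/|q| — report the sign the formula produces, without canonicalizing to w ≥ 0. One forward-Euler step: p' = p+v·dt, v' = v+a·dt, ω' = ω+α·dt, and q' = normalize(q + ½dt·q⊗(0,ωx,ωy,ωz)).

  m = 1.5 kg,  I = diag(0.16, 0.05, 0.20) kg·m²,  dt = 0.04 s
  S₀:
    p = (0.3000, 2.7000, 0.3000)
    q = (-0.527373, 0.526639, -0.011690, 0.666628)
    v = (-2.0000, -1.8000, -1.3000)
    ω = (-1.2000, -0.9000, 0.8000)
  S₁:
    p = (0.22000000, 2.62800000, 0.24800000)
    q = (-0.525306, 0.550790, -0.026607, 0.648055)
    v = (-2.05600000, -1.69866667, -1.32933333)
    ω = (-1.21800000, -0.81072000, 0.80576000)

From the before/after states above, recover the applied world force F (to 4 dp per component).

F = (-2.1000, 3.8000, -1.1000)

Δv = v₁−v₀ = (-0.05600000, 0.10133333, -0.02933333)
F = m·Δv/dt = (-2.1000, 3.8000, -1.1000)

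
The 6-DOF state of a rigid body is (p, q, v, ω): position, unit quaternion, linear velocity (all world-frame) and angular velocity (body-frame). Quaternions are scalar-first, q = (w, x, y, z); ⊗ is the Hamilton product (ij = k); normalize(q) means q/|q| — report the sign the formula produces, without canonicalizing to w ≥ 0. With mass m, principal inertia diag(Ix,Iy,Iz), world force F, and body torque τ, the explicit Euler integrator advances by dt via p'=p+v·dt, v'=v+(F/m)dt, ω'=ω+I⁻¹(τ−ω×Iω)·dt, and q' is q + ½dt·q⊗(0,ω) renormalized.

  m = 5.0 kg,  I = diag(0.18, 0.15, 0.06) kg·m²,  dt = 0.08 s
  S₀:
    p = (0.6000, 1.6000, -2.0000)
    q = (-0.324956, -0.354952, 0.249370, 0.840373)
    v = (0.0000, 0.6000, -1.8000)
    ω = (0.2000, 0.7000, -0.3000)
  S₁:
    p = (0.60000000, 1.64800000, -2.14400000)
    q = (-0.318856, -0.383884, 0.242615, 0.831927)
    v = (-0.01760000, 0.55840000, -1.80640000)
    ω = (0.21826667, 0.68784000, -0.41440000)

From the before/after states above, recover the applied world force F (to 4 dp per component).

F = (-1.1000, -2.6000, -0.4000)

v₁ − v₀ = (-0.01760000, -0.04160000, -0.00640000)
F = m·Δv/dt = (-1.1000, -2.6000, -0.4000)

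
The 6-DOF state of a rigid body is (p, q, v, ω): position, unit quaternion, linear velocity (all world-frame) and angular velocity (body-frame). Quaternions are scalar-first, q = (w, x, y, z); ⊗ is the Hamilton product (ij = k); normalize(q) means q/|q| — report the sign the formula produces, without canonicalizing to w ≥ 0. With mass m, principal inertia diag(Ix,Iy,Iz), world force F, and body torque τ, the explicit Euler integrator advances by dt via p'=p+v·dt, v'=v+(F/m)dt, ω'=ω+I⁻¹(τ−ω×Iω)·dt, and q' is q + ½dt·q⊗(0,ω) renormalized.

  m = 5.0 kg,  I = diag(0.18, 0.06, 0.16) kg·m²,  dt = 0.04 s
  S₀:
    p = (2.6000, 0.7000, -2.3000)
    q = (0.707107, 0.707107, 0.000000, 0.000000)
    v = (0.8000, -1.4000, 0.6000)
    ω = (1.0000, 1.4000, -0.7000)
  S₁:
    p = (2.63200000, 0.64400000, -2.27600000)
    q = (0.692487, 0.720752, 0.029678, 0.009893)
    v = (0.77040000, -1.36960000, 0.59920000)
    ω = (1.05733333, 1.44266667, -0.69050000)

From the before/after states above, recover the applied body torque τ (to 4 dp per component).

τ = (0.1600, 0.0500, -0.1300)

Δω = ω₁−ω₀ = (0.05733333, 0.04266667, 0.00950000)
τ = I·(Δω/dt) + ω₀×(Iω₀) = (0.1600, 0.0500, -0.1300)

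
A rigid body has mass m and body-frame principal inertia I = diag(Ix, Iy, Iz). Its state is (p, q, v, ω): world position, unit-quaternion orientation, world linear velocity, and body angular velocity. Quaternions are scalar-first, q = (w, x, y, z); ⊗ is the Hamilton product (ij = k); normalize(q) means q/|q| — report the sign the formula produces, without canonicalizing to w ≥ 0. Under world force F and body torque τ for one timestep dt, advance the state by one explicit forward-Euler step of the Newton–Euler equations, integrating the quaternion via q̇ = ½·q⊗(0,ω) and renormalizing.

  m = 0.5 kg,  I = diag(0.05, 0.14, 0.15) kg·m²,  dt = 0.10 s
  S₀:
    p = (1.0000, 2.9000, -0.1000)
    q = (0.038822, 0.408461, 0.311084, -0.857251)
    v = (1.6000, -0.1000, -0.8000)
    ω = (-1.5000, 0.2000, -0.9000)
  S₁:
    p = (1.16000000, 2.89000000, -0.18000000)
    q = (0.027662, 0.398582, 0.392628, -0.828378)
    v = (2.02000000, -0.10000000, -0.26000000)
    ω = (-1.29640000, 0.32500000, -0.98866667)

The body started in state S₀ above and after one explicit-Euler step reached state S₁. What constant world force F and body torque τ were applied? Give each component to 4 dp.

Δω = ω₁−ω₀ = (0.20360000, 0.12500000, -0.08866667)
precession coupling = (-0.0018, -0.1350, -0.0270)
applied torque τ = (0.1000, 0.0400, -0.1600)
v₁ − v₀ = (0.42000000, 0.00000000, 0.54000000)
F = m·Δv/dt = (2.1000, 0.0000, 2.7000)

F = (2.1000, 0.0000, 2.7000)
τ = (0.1000, 0.0400, -0.1600)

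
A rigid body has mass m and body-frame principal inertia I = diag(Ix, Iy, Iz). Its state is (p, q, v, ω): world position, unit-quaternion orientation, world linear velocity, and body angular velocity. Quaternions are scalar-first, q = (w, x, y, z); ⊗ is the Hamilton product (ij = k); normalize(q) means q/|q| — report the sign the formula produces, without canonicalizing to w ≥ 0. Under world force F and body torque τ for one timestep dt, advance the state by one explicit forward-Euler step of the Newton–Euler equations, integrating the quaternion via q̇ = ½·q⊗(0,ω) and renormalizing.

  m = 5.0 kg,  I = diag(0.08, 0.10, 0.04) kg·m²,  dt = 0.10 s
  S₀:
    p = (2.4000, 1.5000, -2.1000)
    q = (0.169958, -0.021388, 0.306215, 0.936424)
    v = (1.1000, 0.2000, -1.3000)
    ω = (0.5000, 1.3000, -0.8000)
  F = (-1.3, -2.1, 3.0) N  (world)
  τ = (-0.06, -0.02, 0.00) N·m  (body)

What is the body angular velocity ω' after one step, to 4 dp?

ω' = (0.3470, 1.2960, -0.8325)

α = I⁻¹(τ − ω×Iω) = (-1.5300, -0.0400, -0.3250)
new body rate ω' = (0.3470, 1.2960, -0.8325)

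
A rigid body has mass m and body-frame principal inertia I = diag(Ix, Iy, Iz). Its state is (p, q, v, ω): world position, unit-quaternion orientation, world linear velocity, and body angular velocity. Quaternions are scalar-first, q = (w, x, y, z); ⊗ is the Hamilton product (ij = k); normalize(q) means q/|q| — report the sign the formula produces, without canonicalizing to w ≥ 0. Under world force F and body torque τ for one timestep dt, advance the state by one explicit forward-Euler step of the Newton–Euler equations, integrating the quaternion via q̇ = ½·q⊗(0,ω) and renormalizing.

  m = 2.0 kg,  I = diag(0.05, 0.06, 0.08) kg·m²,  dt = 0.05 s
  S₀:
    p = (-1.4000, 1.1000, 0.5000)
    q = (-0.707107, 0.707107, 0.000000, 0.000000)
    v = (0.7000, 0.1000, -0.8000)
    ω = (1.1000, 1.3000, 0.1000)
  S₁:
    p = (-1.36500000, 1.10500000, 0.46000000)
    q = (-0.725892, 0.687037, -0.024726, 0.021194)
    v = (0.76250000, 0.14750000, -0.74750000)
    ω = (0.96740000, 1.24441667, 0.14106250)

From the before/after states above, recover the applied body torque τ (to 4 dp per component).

τ = (-0.1300, -0.0700, 0.0800)

Δω = ω₁−ω₀ = (-0.13260000, -0.05558333, 0.04106250)
I·α + gyro = (-0.1300, -0.0700, 0.0800)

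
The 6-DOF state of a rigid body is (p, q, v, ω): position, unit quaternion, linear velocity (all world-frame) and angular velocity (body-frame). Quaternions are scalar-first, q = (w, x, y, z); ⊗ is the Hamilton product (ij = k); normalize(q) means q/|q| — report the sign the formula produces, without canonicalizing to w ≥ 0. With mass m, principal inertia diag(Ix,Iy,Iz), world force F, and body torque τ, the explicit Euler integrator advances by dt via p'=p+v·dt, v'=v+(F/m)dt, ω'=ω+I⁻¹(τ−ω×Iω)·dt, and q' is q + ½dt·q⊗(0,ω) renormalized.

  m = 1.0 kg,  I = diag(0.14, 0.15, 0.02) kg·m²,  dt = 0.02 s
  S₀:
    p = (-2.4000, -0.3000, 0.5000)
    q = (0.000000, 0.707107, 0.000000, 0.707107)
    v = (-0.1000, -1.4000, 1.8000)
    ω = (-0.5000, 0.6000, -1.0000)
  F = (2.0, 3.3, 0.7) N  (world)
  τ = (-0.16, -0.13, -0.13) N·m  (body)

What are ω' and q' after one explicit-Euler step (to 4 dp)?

ω' = (-0.5340, 0.5747, -1.1270)
q' = (0.0106, 0.7028, 0.0035, 0.7113)

precession coupling ω×(Iω) = (0.0780, 0.0600, -0.0030)
α = I⁻¹(τ − ω×Iω) = (-1.7000, -1.2667, -6.3500)
new body rate ω' = (-0.5340, 0.5747, -1.1270)
2q̇ = q⊗(0,ω) = (1.0606605, -0.4242642, 0.3535535, 0.4242642)
q + ½dt·q⊗(0,ω), renormalized = (0.0106, 0.7028, 0.0035, 0.7113)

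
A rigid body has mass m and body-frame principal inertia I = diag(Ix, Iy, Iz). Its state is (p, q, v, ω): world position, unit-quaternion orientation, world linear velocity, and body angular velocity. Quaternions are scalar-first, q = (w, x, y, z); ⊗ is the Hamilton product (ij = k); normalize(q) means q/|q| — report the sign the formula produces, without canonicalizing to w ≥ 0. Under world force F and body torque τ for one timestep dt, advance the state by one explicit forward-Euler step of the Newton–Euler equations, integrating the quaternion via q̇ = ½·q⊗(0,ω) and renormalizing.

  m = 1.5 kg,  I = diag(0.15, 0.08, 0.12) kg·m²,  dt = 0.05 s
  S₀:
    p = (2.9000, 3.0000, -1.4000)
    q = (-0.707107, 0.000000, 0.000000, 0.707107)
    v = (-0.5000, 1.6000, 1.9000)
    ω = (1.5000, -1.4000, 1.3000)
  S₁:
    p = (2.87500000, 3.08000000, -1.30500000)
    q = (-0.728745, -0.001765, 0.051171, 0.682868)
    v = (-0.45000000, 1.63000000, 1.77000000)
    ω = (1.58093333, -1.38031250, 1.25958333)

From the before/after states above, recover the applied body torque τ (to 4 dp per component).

rate change Δω = (0.08093333, 0.01968750, -0.04041667)
I·α + gyro = (0.1700, 0.0900, 0.0500)

τ = (0.1700, 0.0900, 0.0500)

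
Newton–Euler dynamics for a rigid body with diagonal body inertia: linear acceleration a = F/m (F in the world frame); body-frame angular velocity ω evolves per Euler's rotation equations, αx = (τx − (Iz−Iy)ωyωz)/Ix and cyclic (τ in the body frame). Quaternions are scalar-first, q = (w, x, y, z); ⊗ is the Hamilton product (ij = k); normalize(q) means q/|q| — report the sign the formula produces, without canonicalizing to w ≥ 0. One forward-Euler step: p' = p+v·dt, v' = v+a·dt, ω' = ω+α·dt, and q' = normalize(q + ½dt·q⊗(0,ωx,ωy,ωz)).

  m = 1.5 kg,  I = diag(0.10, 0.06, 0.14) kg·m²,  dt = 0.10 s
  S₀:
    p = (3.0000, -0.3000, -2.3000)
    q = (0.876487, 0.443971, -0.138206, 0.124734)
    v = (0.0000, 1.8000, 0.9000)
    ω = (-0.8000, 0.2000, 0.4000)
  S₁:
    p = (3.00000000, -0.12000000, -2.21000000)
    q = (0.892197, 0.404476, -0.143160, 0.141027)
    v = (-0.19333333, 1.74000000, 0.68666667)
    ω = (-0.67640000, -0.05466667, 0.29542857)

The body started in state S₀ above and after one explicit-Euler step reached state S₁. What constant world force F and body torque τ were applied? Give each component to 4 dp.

velocity change Δv = (-0.19333333, -0.06000000, -0.21333333)
applied force F = (-2.9000, -0.9000, -3.2000)
rate change Δω = (0.12360000, -0.25466667, -0.10457143)
precession coupling = (0.0064, 0.0128, 0.0064)
τ = I·(Δω/dt) + ω₀×(Iω₀) = (0.1300, -0.1400, -0.1400)

F = (-2.9000, -0.9000, -3.2000)
τ = (0.1300, -0.1400, -0.1400)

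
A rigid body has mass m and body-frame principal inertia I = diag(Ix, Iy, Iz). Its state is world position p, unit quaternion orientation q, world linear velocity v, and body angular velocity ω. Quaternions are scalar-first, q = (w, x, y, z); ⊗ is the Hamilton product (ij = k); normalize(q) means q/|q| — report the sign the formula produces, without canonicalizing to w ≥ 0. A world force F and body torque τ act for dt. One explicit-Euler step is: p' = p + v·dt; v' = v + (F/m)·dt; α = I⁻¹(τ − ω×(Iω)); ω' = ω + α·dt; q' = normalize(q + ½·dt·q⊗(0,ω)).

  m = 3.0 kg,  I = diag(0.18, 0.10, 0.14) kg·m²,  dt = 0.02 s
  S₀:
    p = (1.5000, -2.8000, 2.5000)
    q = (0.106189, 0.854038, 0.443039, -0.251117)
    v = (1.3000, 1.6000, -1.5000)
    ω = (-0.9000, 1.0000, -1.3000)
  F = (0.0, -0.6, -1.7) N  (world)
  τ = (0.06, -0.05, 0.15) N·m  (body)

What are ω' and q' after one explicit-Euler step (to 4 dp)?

gyro term ω×Iω = (-0.0520, 0.0468, 0.0720)
angular accel α = (0.6222, -0.9680, 0.5571)
new body rate ω' = (-0.8876, 0.9806, -1.2889)
2q̇ = q⊗(0,ω) = (-0.0008569, -0.4204038, 1.4424437, 1.1147274)
q + ½dt·q⊗(0,ω), renormalized = (0.1062, 0.8497, 0.4574, -0.2399)

ω' = (-0.8876, 0.9806, -1.2889)
q' = (0.1062, 0.8497, 0.4574, -0.2399)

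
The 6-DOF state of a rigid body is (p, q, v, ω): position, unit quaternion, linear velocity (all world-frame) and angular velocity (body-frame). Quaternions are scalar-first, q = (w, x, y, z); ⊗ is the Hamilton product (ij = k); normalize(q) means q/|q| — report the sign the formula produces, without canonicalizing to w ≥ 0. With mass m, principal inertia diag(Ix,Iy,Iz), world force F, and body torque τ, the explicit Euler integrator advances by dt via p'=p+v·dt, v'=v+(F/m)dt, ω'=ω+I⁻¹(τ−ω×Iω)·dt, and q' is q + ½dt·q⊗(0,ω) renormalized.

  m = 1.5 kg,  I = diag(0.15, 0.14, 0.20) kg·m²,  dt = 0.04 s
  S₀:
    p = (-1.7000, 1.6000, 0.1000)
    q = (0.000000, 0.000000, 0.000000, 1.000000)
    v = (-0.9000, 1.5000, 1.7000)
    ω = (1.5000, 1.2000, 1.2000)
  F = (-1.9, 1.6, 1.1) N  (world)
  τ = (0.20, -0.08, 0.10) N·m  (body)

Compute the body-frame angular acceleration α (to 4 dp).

α = (0.7573, 0.0714, 0.5900)

gyro term ω×Iω = (0.0864, -0.0900, -0.0180)
angular accel α = (0.7573, 0.0714, 0.5900)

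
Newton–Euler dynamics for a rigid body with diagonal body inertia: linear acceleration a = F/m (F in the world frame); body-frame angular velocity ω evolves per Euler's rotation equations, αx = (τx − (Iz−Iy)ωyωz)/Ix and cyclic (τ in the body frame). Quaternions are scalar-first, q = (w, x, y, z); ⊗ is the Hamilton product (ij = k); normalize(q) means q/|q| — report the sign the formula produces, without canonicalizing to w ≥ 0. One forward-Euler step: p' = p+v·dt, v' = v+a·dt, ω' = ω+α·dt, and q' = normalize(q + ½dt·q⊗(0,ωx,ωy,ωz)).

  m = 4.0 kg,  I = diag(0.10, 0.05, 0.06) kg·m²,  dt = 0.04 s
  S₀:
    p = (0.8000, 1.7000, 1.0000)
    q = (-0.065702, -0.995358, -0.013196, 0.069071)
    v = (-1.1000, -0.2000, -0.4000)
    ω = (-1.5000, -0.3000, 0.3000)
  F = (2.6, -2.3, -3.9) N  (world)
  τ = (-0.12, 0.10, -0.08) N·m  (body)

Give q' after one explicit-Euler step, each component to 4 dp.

q⊗(0,ω) = (-1.5177171, 0.1153155, 0.2147115, 0.2591028)
updated quaternion q' = (-0.0960, -0.9926, -0.0089, 0.0742)

q' = (-0.0960, -0.9926, -0.0089, 0.0742)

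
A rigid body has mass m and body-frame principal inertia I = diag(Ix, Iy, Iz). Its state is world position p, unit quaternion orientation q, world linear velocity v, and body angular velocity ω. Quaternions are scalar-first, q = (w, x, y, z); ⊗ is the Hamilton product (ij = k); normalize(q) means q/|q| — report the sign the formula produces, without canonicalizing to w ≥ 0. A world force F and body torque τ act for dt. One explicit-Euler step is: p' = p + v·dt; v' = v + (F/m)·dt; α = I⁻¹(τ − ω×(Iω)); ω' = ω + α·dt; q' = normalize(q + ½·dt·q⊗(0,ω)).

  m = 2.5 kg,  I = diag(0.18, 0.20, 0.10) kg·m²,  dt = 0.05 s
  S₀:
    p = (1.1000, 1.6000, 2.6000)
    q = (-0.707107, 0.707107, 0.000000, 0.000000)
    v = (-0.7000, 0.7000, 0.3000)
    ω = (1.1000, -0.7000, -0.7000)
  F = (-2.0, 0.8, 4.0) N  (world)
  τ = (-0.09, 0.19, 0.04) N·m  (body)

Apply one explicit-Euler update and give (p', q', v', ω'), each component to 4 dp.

p' = (1.0650, 1.6350, 2.6150)
q' = (-0.7261, 0.6872, 0.0247, 0.0000)
v' = (-0.7400, 0.7160, 0.3800)
ω' = (1.0886, -0.6371, -0.6723)

(τ − ω×Iω)/I = (-0.2278, 1.2580, 0.5540)
new body rate ω' = (1.0886, -0.6371, -0.6723)
2q̇ = q⊗(0,ω) = (-0.7778177, -0.7778177, 0.9899498, 0.0000000)
updated quaternion q' = (-0.7261, 0.6872, 0.0247, 0.0000)
p + v·dt = (1.0650, 1.6350, 2.6150)
new velocity v' = (-0.7400, 0.7160, 0.3800)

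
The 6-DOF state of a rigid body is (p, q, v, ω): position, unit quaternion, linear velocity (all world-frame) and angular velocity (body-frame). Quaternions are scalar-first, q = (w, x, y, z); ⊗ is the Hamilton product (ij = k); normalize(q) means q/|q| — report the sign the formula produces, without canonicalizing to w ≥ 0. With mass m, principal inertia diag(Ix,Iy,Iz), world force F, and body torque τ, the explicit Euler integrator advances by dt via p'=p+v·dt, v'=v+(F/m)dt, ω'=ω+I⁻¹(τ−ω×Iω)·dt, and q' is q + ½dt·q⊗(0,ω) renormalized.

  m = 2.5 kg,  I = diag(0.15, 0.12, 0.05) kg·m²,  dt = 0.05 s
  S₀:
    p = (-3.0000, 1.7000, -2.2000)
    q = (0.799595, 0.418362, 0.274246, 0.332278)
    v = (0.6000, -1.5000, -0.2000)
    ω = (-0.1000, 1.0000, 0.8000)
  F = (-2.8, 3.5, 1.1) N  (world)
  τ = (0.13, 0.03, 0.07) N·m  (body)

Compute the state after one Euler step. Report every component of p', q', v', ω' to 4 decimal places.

new position p' = (-2.9700, 1.6250, -2.2100)
new velocity v' = (0.5440, -1.4300, -0.1780)
α = I⁻¹(τ − ω×Iω) = (1.2400, 0.3167, 1.3400)
new body rate ω' = (-0.0380, 1.0158, 0.8670)
q⊗(0,ω) = (-0.4982322, -0.1928407, 0.4316776, 1.0854626)
q + ½dt·q⊗(0,ω), renormalized = (0.7867, 0.4133, 0.2849, 0.3592)

p' = (-2.9700, 1.6250, -2.2100)
q' = (0.7867, 0.4133, 0.2849, 0.3592)
v' = (0.5440, -1.4300, -0.1780)
ω' = (-0.0380, 1.0158, 0.8670)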